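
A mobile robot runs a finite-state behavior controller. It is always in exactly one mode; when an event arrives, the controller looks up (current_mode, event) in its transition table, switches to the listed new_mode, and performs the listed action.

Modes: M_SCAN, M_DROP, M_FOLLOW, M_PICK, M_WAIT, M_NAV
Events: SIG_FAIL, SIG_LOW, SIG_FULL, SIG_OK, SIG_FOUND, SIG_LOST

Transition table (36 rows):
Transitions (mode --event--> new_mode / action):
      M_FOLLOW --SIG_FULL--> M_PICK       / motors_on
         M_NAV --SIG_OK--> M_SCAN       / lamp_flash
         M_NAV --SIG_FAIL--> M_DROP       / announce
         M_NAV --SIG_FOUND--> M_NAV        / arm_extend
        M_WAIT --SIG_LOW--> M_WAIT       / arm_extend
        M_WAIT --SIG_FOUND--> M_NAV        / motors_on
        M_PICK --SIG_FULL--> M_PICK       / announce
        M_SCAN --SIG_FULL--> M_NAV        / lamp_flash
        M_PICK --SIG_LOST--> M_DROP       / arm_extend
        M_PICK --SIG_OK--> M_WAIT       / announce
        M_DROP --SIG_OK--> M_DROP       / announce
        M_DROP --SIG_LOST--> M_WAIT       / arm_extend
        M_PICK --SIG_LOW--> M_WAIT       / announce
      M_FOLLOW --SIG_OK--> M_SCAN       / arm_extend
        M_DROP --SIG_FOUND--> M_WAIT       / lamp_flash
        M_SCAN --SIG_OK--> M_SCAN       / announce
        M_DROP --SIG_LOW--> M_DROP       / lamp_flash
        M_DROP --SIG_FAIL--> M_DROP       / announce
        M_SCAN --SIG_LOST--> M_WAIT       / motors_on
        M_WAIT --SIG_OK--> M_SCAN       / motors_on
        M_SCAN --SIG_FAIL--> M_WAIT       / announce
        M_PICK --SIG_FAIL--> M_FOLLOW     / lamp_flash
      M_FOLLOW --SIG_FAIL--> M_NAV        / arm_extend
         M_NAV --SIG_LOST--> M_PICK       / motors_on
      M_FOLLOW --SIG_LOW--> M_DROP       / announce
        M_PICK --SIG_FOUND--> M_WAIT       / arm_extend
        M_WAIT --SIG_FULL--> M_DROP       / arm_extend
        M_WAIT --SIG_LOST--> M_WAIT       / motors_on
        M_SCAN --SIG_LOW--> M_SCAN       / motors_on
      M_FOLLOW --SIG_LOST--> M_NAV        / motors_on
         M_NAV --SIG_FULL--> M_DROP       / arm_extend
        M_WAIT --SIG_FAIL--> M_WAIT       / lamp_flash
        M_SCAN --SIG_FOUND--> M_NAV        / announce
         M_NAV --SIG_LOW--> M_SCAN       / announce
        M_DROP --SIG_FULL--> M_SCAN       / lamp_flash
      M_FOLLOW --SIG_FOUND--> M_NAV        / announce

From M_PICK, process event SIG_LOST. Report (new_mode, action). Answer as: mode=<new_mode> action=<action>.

mode=M_DROP action=arm_extend

current mode = M_PICK; filter table to that mode:
  (M_PICK, SIG_FULL) → (M_PICK, announce)
  (M_PICK, SIG_LOST) → (M_DROP, arm_extend)  ← event matches
  (M_PICK, SIG_OK) → (M_WAIT, announce)
  (M_PICK, SIG_LOW) → (M_WAIT, announce)
  (M_PICK, SIG_FAIL) → (M_FOLLOW, lamp_flash)
  (M_PICK, SIG_FOUND) → (M_WAIT, arm_extend)
event = SIG_LOST selects (M_DROP, arm_extend)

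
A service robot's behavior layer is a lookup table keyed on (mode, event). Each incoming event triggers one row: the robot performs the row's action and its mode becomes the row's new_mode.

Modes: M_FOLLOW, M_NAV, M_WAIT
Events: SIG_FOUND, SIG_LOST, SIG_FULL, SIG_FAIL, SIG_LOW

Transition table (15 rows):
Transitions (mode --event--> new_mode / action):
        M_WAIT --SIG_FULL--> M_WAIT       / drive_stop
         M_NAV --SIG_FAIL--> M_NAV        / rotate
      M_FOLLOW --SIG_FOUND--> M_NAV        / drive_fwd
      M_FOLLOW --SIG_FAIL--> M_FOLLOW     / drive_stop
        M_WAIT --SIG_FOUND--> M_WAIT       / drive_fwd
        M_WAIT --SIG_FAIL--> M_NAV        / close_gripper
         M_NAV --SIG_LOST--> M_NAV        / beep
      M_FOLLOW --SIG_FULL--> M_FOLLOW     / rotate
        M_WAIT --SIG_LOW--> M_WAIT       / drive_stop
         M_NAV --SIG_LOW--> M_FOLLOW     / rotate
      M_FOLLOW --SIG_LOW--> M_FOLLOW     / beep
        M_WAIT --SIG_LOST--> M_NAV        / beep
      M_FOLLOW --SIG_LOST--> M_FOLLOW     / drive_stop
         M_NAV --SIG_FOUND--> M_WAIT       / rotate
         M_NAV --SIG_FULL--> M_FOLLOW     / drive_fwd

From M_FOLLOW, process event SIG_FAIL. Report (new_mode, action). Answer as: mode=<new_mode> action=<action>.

current mode = M_FOLLOW; filter table to that mode:
  (M_FOLLOW, SIG_FOUND) → (M_NAV, drive_fwd)
  (M_FOLLOW, SIG_FAIL) → (M_FOLLOW, drive_stop)  ← event matches
  (M_FOLLOW, SIG_FULL) → (M_FOLLOW, rotate)
  (M_FOLLOW, SIG_LOW) → (M_FOLLOW, beep)
  (M_FOLLOW, SIG_LOST) → (M_FOLLOW, drive_stop)
event = SIG_FAIL selects (M_FOLLOW, drive_stop)

mode=M_FOLLOW action=drive_stop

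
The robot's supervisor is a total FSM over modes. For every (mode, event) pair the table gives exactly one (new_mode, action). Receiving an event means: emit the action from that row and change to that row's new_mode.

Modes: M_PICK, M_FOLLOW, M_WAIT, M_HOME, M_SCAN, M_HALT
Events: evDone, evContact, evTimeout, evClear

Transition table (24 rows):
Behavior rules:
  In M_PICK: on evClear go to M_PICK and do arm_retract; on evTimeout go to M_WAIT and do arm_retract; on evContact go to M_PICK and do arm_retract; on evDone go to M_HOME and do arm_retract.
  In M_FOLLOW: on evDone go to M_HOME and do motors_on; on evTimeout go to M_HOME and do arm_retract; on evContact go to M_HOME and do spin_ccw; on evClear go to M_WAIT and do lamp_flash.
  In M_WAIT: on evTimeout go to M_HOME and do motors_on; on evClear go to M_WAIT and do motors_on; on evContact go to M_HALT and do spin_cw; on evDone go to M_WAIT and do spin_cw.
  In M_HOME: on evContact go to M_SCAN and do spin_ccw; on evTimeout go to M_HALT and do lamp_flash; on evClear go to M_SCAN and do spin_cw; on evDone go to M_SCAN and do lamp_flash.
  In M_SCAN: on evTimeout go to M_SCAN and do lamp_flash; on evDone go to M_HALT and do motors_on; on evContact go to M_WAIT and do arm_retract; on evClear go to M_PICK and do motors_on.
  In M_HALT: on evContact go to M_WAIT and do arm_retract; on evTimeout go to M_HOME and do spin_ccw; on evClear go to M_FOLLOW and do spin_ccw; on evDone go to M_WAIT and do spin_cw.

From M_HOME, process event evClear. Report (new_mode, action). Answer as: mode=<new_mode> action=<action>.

current mode = M_HOME; filter table to that mode:
  (M_HOME, evContact) → (M_SCAN, spin_ccw)
  (M_HOME, evTimeout) → (M_HALT, lamp_flash)
  (M_HOME, evClear) → (M_SCAN, spin_cw)  ← event matches
  (M_HOME, evDone) → (M_SCAN, lamp_flash)
event = evClear selects (M_SCAN, spin_cw)

mode=M_SCAN action=spin_cw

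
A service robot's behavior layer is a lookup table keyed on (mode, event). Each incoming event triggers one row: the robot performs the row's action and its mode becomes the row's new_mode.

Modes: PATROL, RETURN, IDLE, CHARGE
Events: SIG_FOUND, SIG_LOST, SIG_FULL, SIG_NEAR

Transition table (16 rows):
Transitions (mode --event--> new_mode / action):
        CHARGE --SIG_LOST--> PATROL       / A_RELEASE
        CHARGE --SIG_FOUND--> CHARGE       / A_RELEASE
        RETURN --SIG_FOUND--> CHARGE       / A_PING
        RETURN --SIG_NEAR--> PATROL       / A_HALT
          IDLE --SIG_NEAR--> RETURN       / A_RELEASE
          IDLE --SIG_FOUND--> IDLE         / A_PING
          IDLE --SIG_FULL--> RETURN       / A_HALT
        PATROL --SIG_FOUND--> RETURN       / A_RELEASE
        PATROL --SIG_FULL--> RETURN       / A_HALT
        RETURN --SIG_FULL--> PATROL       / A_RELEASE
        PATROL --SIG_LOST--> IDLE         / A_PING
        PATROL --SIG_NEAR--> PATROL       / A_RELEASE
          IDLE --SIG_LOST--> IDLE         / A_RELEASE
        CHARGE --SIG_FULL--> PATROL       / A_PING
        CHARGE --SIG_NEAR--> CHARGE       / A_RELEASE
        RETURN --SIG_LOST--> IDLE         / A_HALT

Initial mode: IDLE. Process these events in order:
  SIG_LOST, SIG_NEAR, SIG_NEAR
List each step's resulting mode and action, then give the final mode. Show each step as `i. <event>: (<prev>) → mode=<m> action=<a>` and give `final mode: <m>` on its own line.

1. SIG_LOST: (IDLE) → mode=IDLE action=A_RELEASE
2. SIG_NEAR: (IDLE) → mode=RETURN action=A_RELEASE
3. SIG_NEAR: (RETURN) → mode=PATROL action=A_HALT

final mode: PATROL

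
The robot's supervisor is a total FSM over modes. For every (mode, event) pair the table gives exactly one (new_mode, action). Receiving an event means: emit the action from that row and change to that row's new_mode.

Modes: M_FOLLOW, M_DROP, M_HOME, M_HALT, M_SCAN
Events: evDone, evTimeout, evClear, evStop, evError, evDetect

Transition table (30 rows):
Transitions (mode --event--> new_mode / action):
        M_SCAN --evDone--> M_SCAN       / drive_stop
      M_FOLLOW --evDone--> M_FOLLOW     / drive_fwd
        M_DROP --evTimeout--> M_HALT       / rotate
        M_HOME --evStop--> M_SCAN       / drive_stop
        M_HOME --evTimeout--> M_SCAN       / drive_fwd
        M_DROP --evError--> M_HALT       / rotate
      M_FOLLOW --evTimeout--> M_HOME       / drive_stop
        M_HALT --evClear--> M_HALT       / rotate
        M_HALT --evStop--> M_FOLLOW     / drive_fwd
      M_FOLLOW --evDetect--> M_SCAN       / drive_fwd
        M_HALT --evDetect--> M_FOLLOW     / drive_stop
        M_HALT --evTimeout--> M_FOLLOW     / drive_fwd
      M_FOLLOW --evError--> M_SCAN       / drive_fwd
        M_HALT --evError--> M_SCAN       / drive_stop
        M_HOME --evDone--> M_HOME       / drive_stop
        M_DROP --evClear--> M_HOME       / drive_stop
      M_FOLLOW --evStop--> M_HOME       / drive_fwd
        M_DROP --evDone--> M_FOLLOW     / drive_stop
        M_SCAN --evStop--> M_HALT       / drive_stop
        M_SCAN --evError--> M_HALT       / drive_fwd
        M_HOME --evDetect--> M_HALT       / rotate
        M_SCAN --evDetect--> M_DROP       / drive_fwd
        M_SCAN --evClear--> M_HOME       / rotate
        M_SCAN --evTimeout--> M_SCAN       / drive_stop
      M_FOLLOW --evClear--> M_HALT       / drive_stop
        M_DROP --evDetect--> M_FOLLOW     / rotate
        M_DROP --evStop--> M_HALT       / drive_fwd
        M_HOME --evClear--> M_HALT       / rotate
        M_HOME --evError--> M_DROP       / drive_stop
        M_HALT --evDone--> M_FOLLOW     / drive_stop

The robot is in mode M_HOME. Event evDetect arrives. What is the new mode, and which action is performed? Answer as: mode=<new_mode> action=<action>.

mode=M_HALT action=rotate

current mode = M_HOME; filter table to that mode:
  (M_HOME, evStop) → (M_SCAN, drive_stop)
  (M_HOME, evTimeout) → (M_SCAN, drive_fwd)
  (M_HOME, evDone) → (M_HOME, drive_stop)
  (M_HOME, evDetect) → (M_HALT, rotate)  ← event matches
  (M_HOME, evClear) → (M_HALT, rotate)
  (M_HOME, evError) → (M_DROP, drive_stop)
event = evDetect selects (M_HALT, rotate)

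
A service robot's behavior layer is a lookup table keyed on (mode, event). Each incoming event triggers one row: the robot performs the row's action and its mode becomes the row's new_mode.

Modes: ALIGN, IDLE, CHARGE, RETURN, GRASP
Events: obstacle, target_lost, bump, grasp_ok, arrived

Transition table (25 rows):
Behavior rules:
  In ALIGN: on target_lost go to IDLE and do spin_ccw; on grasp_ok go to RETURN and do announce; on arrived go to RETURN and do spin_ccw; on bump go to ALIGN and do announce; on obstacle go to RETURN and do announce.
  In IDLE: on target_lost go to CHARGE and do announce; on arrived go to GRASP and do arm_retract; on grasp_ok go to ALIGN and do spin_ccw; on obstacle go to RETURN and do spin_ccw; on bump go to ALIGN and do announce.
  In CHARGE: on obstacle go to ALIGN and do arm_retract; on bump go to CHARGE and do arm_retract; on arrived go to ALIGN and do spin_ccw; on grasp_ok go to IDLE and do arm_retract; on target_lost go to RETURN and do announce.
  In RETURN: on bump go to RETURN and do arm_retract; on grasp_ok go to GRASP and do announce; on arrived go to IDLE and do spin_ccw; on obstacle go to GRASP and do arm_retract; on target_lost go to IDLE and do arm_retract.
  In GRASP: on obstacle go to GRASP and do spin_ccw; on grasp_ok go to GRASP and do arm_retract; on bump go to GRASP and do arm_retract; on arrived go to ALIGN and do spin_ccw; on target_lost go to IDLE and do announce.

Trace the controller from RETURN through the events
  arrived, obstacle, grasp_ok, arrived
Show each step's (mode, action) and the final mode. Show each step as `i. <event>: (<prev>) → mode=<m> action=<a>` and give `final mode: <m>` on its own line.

1. arrived: (RETURN) → mode=IDLE action=spin_ccw
2. obstacle: (IDLE) → mode=RETURN action=spin_ccw
3. grasp_ok: (RETURN) → mode=GRASP action=announce
4. arrived: (GRASP) → mode=ALIGN action=spin_ccw

final mode: ALIGN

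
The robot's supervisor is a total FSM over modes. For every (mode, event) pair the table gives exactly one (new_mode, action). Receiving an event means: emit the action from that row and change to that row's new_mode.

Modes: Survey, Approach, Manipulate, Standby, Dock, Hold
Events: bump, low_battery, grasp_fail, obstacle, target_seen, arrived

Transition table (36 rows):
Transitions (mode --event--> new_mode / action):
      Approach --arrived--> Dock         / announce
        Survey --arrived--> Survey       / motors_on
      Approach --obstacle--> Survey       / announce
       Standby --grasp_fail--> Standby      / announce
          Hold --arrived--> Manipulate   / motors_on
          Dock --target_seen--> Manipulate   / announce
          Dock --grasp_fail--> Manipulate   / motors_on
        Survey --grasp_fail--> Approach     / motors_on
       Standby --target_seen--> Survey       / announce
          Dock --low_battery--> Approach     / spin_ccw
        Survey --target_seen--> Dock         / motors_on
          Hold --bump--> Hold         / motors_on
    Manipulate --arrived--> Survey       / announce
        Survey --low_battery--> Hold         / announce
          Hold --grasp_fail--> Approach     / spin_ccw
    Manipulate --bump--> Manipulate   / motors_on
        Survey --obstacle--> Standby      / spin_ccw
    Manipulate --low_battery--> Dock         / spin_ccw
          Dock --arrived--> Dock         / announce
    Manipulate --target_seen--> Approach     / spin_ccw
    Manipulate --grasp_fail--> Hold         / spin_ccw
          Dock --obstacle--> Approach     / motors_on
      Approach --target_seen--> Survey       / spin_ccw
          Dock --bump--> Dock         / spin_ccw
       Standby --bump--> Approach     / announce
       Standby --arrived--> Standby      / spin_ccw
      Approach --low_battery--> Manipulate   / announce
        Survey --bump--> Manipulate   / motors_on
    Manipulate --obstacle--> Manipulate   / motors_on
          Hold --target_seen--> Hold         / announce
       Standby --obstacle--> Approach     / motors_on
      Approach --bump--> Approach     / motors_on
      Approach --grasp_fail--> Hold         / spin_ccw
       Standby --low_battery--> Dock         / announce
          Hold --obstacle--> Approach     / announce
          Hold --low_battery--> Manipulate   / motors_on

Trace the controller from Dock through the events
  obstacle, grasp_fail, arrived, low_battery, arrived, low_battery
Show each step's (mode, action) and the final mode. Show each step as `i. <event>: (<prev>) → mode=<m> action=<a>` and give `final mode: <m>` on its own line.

1. obstacle: (Dock) → mode=Approach action=motors_on
2. grasp_fail: (Approach) → mode=Hold action=spin_ccw
3. arrived: (Hold) → mode=Manipulate action=motors_on
4. low_battery: (Manipulate) → mode=Dock action=spin_ccw
5. arrived: (Dock) → mode=Dock action=announce
6. low_battery: (Dock) → mode=Approach action=spin_ccw

final mode: Approach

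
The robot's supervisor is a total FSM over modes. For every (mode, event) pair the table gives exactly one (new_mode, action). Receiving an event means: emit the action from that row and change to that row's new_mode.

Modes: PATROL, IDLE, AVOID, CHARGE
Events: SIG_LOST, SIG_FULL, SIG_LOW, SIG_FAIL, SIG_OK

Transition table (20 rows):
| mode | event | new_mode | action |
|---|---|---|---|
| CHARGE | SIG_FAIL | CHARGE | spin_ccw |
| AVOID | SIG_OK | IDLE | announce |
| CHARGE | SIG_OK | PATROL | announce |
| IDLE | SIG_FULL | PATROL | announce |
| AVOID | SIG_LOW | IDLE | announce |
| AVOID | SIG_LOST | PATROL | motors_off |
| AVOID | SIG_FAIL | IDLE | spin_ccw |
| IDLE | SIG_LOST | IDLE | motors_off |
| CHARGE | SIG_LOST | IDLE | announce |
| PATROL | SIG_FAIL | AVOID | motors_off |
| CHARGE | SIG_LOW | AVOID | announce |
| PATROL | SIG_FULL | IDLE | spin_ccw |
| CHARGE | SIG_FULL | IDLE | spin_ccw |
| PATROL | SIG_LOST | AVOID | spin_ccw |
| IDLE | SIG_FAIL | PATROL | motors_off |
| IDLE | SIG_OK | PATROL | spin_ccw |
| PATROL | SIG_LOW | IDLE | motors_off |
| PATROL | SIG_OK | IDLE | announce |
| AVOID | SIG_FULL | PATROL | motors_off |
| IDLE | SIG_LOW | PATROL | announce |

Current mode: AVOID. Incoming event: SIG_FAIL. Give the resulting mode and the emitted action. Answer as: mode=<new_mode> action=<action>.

current mode = AVOID; filter table to that mode:
  (AVOID, SIG_OK) → (IDLE, announce)
  (AVOID, SIG_LOW) → (IDLE, announce)
  (AVOID, SIG_LOST) → (PATROL, motors_off)
  (AVOID, SIG_FAIL) → (IDLE, spin_ccw)  ← event matches
  (AVOID, SIG_FULL) → (PATROL, motors_off)
event = SIG_FAIL selects (IDLE, spin_ccw)

mode=IDLE action=spin_ccw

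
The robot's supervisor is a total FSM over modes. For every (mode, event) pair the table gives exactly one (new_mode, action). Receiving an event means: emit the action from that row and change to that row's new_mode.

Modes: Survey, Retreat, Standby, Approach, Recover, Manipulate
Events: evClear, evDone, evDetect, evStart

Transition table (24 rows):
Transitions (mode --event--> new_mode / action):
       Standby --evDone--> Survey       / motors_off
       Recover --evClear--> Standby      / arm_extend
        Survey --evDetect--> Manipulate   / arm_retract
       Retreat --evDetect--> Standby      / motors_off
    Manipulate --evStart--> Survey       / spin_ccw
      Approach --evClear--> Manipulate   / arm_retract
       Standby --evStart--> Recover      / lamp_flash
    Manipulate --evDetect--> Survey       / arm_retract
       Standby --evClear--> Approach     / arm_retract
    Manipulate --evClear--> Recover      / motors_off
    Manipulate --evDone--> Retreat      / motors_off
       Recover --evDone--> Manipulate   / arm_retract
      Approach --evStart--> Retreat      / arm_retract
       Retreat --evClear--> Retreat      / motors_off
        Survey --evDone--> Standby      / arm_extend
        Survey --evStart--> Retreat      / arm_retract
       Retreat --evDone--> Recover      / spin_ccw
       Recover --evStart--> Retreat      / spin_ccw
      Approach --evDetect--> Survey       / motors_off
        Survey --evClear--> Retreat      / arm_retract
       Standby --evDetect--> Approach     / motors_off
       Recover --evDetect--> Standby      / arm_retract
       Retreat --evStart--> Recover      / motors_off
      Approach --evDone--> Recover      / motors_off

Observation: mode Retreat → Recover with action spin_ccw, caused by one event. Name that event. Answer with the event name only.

evDone

try evClear: (Retreat, evClear) → (Retreat, motors_off)
try evDone: (Retreat, evDone) → (Recover, spin_ccw)  ← matches
try evDetect: (Retreat, evDetect) → (Standby, motors_off)
try evStart: (Retreat, evStart) → (Recover, motors_off)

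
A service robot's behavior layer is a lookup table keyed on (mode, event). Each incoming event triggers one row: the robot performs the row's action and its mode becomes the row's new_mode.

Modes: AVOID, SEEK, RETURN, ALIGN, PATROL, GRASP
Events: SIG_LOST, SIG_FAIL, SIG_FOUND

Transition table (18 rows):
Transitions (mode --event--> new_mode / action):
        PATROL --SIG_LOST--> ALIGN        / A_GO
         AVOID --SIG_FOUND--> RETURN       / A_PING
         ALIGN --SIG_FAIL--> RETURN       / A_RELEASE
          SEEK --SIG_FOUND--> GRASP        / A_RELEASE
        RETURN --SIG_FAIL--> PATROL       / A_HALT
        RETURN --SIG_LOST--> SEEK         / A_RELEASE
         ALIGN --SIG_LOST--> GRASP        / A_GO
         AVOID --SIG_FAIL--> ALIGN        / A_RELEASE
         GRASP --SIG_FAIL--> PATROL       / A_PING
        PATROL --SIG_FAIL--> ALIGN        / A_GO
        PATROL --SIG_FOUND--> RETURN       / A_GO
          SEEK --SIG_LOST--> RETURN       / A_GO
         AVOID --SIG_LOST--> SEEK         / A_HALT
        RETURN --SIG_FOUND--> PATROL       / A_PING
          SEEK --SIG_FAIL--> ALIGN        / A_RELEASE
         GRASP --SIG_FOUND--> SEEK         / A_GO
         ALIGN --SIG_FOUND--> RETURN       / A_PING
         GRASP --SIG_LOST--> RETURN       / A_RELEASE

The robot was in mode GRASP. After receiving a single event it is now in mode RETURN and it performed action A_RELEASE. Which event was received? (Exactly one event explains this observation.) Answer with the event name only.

try SIG_LOST: (GRASP, SIG_LOST) → (RETURN, A_RELEASE)  ← matches
try SIG_FAIL: (GRASP, SIG_FAIL) → (PATROL, A_PING)
try SIG_FOUND: (GRASP, SIG_FOUND) → (SEEK, A_GO)

SIG_LOST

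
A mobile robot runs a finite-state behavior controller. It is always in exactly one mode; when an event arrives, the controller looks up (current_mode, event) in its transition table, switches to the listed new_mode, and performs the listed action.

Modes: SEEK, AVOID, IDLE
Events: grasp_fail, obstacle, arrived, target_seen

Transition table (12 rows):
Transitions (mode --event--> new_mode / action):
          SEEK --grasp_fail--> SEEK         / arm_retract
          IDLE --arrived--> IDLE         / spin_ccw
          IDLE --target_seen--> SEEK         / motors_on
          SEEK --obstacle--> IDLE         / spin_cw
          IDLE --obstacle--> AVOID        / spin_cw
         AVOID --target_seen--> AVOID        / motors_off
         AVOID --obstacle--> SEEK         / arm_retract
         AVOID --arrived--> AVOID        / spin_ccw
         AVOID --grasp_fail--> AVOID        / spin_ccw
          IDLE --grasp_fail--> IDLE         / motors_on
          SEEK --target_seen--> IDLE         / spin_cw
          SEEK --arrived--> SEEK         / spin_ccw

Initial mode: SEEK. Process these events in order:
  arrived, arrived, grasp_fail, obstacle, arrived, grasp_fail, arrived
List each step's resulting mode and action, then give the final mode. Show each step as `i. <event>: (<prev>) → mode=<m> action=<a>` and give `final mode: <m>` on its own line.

final mode: IDLE

1. arrived: (SEEK) → mode=SEEK action=spin_ccw
2. arrived: (SEEK) → mode=SEEK action=spin_ccw
3. grasp_fail: (SEEK) → mode=SEEK action=arm_retract
4. obstacle: (SEEK) → mode=IDLE action=spin_cw
5. arrived: (IDLE) → mode=IDLE action=spin_ccw
6. grasp_fail: (IDLE) → mode=IDLE action=motors_on
7. arrived: (IDLE) → mode=IDLE action=spin_ccw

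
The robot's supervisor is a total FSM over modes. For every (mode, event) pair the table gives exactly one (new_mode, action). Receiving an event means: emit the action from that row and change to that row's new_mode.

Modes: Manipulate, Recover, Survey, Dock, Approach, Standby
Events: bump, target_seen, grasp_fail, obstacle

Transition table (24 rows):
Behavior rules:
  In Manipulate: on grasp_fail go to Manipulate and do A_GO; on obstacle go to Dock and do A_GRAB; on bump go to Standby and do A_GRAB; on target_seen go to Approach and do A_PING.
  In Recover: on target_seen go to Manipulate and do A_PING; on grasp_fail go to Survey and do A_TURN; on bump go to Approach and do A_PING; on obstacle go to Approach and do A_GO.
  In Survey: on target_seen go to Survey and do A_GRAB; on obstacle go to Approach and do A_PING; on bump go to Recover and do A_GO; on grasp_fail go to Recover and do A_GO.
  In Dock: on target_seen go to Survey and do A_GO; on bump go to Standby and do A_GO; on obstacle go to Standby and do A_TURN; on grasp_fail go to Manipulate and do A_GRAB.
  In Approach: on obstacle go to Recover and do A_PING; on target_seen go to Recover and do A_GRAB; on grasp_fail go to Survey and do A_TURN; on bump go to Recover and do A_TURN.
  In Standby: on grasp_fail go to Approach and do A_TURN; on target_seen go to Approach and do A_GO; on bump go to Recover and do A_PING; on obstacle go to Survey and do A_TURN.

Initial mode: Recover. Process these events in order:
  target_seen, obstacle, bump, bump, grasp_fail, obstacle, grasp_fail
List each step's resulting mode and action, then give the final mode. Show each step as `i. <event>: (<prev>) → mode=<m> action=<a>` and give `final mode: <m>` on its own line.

final mode: Survey

1. target_seen: (Recover) → mode=Manipulate action=A_PING
2. obstacle: (Manipulate) → mode=Dock action=A_GRAB
3. bump: (Dock) → mode=Standby action=A_GO
4. bump: (Standby) → mode=Recover action=A_PING
5. grasp_fail: (Recover) → mode=Survey action=A_TURN
6. obstacle: (Survey) → mode=Approach action=A_PING
7. grasp_fail: (Approach) → mode=Survey action=A_TURN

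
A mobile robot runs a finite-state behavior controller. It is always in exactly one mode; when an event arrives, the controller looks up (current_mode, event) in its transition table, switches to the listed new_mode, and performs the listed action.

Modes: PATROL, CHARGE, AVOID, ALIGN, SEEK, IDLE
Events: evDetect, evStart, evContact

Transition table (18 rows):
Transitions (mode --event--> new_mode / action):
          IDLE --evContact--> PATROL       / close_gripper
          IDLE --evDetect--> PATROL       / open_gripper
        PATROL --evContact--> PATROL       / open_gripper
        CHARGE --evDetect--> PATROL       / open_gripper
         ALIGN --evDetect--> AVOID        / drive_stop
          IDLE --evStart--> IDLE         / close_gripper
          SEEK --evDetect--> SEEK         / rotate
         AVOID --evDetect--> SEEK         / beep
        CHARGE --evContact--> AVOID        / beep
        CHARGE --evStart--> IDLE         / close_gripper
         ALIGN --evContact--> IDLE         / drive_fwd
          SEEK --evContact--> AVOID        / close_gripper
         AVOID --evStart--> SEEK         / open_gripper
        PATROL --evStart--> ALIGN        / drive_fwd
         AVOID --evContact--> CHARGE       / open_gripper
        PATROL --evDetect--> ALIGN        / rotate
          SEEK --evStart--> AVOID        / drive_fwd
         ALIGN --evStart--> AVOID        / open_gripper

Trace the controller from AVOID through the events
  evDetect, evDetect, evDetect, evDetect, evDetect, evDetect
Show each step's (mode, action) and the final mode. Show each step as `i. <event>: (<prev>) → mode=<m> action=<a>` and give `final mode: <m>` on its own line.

final mode: SEEK

1. evDetect: (AVOID) → mode=SEEK action=beep
2. evDetect: (SEEK) → mode=SEEK action=rotate
3. evDetect: (SEEK) → mode=SEEK action=rotate
4. evDetect: (SEEK) → mode=SEEK action=rotate
5. evDetect: (SEEK) → mode=SEEK action=rotate
6. evDetect: (SEEK) → mode=SEEK action=rotate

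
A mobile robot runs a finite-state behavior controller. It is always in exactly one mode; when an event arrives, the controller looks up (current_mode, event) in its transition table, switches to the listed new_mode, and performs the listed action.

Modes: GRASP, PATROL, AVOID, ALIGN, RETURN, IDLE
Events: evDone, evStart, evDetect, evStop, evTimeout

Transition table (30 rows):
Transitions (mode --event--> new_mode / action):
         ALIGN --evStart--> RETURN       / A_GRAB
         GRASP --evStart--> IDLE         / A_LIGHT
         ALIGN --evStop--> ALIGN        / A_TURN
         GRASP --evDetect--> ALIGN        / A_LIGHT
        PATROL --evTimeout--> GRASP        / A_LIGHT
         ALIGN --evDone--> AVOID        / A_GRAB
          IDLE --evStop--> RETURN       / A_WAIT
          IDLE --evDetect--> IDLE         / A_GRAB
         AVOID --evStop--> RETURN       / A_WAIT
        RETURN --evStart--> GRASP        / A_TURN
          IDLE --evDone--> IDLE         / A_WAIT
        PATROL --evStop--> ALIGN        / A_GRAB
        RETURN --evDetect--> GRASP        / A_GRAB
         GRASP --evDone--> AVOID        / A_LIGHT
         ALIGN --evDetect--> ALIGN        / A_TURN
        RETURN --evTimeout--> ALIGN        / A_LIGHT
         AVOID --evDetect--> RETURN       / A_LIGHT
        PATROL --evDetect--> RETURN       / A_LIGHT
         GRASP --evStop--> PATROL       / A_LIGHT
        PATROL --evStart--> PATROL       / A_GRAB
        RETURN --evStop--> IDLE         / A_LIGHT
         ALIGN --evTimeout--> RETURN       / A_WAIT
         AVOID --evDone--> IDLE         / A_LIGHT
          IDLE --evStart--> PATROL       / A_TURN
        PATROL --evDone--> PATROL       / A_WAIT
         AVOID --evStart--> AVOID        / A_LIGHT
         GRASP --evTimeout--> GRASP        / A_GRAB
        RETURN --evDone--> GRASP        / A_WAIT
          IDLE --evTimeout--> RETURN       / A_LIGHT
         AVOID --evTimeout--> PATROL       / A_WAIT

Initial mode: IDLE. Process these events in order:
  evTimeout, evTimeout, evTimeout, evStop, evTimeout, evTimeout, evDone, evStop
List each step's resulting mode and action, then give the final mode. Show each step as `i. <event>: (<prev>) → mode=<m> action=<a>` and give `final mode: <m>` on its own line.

final mode: RETURN

1. evTimeout: (IDLE) → mode=RETURN action=A_LIGHT
2. evTimeout: (RETURN) → mode=ALIGN action=A_LIGHT
3. evTimeout: (ALIGN) → mode=RETURN action=A_WAIT
4. evStop: (RETURN) → mode=IDLE action=A_LIGHT
5. evTimeout: (IDLE) → mode=RETURN action=A_LIGHT
6. evTimeout: (RETURN) → mode=ALIGN action=A_LIGHT
7. evDone: (ALIGN) → mode=AVOID action=A_GRAB
8. evStop: (AVOID) → mode=RETURN action=A_WAIT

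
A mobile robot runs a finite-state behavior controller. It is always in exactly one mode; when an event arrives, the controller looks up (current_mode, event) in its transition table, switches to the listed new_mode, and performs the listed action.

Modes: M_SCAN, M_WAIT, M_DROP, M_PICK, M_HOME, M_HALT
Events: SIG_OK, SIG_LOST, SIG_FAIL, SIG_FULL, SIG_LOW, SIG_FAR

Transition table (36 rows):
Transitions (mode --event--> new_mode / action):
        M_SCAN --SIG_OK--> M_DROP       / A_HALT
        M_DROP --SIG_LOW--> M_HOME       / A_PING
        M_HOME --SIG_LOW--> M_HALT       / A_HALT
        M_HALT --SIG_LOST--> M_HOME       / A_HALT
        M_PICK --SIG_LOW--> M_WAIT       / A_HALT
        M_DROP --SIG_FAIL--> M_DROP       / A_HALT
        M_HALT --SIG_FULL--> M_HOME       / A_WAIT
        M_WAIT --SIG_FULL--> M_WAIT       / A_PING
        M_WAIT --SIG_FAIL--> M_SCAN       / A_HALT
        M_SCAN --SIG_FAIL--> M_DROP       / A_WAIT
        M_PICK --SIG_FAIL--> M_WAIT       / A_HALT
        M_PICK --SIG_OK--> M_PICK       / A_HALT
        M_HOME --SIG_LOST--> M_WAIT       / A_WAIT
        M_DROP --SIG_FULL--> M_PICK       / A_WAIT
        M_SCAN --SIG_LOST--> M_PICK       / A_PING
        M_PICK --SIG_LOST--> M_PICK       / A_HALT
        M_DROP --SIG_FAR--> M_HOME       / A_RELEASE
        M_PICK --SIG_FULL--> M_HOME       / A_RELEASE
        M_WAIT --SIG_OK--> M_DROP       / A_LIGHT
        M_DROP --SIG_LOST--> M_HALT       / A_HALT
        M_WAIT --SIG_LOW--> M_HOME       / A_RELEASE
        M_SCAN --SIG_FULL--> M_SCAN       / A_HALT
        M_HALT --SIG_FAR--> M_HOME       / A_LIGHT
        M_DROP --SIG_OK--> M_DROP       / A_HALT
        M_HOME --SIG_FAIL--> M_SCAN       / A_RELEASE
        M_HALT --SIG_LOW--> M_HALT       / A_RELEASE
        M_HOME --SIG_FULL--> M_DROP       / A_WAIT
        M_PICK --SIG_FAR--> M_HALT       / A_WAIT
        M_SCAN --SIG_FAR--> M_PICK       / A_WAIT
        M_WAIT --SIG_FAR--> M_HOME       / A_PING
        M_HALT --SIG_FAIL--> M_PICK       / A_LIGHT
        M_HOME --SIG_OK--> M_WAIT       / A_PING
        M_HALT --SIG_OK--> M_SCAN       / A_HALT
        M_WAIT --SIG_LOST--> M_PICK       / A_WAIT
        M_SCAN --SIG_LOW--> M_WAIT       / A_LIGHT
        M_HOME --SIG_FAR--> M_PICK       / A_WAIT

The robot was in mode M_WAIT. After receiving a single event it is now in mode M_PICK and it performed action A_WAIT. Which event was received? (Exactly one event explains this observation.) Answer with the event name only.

try SIG_OK: (M_WAIT, SIG_OK) → (M_DROP, A_LIGHT)
try SIG_LOST: (M_WAIT, SIG_LOST) → (M_PICK, A_WAIT)  ← matches
try SIG_FAIL: (M_WAIT, SIG_FAIL) → (M_SCAN, A_HALT)
try SIG_FULL: (M_WAIT, SIG_FULL) → (M_WAIT, A_PING)
try SIG_LOW: (M_WAIT, SIG_LOW) → (M_HOME, A_RELEASE)
try SIG_FAR: (M_WAIT, SIG_FAR) → (M_HOME, A_PING)

SIG_LOST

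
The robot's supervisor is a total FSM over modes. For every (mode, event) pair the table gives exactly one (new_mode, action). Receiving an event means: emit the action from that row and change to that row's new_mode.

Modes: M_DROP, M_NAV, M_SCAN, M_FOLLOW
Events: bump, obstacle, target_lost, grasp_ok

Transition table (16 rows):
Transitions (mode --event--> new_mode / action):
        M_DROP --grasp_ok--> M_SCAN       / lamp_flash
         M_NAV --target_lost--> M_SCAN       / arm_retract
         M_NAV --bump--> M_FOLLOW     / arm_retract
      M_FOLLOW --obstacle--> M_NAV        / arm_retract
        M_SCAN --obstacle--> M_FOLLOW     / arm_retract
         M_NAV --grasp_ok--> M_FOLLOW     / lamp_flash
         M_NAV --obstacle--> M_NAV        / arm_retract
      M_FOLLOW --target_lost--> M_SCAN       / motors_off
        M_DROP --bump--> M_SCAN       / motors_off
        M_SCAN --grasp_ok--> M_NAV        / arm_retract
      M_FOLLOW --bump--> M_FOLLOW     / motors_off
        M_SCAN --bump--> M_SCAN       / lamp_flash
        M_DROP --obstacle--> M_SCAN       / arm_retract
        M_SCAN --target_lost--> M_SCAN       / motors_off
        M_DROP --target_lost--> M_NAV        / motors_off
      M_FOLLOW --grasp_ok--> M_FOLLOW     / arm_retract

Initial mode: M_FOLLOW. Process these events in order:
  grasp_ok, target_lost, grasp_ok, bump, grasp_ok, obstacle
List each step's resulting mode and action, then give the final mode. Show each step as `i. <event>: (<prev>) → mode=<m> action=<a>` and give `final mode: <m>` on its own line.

final mode: M_NAV

1. grasp_ok: (M_FOLLOW) → mode=M_FOLLOW action=arm_retract
2. target_lost: (M_FOLLOW) → mode=M_SCAN action=motors_off
3. grasp_ok: (M_SCAN) → mode=M_NAV action=arm_retract
4. bump: (M_NAV) → mode=M_FOLLOW action=arm_retract
5. grasp_ok: (M_FOLLOW) → mode=M_FOLLOW action=arm_retract
6. obstacle: (M_FOLLOW) → mode=M_NAV action=arm_retract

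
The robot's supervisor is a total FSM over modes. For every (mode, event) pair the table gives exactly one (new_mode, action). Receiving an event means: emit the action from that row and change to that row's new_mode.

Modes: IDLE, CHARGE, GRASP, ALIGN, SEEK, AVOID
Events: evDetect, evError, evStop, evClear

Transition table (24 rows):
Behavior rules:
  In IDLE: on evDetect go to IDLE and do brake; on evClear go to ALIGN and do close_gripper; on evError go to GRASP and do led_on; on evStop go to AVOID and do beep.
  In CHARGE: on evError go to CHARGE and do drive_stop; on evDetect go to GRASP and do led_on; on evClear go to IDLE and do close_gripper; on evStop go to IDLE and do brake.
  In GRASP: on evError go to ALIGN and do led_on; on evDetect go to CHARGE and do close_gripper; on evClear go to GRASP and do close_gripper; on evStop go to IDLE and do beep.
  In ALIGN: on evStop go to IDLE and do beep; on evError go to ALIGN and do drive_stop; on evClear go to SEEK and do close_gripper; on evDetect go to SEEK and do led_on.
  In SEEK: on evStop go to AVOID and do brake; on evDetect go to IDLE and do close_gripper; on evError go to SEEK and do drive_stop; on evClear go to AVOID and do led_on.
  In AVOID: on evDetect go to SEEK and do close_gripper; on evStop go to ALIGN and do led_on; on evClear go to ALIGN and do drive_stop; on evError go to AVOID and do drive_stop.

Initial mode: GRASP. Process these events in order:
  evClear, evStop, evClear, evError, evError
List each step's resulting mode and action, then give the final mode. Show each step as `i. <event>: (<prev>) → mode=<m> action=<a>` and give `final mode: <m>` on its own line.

final mode: ALIGN

1. evClear: (GRASP) → mode=GRASP action=close_gripper
2. evStop: (GRASP) → mode=IDLE action=beep
3. evClear: (IDLE) → mode=ALIGN action=close_gripper
4. evError: (ALIGN) → mode=ALIGN action=drive_stop
5. evError: (ALIGN) → mode=ALIGN action=drive_stop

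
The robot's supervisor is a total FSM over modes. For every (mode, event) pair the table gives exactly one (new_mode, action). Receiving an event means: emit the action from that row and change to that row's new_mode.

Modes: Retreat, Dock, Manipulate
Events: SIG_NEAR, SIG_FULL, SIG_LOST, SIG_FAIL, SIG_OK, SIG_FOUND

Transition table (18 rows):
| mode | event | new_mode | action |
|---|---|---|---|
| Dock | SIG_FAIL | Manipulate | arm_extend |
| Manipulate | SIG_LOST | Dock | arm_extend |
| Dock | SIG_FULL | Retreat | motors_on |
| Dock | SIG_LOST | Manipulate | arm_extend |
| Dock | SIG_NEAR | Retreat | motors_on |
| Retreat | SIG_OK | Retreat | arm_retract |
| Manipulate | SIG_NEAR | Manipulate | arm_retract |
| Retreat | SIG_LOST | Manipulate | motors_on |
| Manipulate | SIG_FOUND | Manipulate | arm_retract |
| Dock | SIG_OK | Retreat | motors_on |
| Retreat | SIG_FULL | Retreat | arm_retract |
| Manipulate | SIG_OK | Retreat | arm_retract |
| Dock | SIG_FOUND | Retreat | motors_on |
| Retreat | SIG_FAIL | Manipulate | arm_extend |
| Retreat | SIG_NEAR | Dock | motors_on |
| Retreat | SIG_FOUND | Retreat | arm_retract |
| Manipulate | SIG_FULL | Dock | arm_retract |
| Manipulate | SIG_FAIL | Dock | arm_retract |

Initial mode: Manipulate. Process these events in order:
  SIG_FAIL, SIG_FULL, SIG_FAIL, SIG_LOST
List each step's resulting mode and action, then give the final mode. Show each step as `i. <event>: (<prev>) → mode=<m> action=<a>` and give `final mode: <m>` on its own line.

1. SIG_FAIL: (Manipulate) → mode=Dock action=arm_retract
2. SIG_FULL: (Dock) → mode=Retreat action=motors_on
3. SIG_FAIL: (Retreat) → mode=Manipulate action=arm_extend
4. SIG_LOST: (Manipulate) → mode=Dock action=arm_extend

final mode: Dock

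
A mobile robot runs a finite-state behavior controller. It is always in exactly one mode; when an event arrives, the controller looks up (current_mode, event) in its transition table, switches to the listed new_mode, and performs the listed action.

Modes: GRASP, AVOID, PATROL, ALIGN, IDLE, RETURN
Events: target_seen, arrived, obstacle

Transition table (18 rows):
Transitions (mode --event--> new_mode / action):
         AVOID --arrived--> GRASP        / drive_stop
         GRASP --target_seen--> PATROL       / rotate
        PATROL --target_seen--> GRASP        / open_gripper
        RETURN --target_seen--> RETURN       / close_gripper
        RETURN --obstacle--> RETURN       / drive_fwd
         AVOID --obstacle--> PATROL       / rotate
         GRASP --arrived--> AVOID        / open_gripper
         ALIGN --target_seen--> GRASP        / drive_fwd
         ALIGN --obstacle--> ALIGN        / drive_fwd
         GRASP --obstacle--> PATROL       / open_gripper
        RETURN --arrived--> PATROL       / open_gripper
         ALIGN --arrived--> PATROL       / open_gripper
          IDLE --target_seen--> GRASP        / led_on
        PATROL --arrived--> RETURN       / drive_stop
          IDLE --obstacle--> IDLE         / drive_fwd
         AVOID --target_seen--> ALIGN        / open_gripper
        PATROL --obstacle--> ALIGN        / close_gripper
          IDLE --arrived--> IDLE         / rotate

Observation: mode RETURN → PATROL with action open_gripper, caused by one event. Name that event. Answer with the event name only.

try target_seen: (RETURN, target_seen) → (RETURN, close_gripper)
try arrived: (RETURN, arrived) → (PATROL, open_gripper)  ← matches
try obstacle: (RETURN, obstacle) → (RETURN, drive_fwd)

arrived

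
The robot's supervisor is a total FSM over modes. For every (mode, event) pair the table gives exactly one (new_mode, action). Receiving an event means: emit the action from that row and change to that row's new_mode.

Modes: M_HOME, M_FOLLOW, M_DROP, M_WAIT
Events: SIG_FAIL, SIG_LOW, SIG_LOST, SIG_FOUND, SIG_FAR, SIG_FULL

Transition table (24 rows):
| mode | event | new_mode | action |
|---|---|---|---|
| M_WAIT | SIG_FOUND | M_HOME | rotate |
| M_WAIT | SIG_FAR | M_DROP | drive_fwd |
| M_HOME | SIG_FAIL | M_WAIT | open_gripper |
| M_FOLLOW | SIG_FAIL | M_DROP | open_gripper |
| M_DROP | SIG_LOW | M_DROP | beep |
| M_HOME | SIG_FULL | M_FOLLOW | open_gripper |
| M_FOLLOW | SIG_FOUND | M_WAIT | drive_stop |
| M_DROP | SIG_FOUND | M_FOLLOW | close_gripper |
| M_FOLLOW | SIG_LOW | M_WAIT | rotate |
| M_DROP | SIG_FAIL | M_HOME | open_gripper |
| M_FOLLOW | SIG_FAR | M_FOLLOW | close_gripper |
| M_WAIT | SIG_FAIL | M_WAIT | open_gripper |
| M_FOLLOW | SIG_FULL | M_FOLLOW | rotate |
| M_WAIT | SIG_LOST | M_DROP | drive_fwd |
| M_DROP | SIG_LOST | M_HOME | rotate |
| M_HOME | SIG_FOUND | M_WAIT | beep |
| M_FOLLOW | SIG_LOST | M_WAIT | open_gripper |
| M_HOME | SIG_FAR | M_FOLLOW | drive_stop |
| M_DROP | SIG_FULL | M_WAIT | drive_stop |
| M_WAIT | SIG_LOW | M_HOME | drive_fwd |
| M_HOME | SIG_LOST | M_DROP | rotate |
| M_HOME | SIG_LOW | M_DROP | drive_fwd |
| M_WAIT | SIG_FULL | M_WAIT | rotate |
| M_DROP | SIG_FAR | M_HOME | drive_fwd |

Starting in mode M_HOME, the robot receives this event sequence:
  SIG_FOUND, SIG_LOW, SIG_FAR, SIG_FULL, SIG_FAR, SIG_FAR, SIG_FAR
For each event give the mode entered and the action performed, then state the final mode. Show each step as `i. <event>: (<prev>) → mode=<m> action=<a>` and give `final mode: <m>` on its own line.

final mode: M_FOLLOW

1. SIG_FOUND: (M_HOME) → mode=M_WAIT action=beep
2. SIG_LOW: (M_WAIT) → mode=M_HOME action=drive_fwd
3. SIG_FAR: (M_HOME) → mode=M_FOLLOW action=drive_stop
4. SIG_FULL: (M_FOLLOW) → mode=M_FOLLOW action=rotate
5. SIG_FAR: (M_FOLLOW) → mode=M_FOLLOW action=close_gripper
6. SIG_FAR: (M_FOLLOW) → mode=M_FOLLOW action=close_gripper
7. SIG_FAR: (M_FOLLOW) → mode=M_FOLLOW action=close_gripper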